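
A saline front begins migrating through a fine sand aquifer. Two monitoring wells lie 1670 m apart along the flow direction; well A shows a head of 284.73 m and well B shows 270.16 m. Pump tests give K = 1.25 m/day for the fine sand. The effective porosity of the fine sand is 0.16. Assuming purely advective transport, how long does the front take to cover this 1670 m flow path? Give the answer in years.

67.1

Hydraulic gradient i = (284.73 − 270.16) / 1670 = 14.57 / 1670 = 0.008725.
Darcy flux q = K · i = 1.250 × 0.008725 = 0.01091 m/day.
Seepage velocity v = q / n_e = 0.01091 / 0.16 = 0.06816 m/day.
Travel time t = L / v = 1670 / 0.06816 = 24501 days = 67.08 years.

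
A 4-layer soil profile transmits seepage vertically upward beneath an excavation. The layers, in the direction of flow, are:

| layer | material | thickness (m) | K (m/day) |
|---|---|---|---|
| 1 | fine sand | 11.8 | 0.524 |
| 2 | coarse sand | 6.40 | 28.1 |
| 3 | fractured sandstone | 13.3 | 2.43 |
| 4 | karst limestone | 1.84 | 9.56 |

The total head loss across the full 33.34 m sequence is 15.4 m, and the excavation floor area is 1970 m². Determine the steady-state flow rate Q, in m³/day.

Flow is perpendicular to layering, so the layers act in series and the equivalent K is the thickness-weighted harmonic mean.
Total thickness L = 11.8 + 6.40 + 13.3 + 1.84 = 33.34 m.
Σ(b_i/K_i) = 11.8/0.524 + 6.40/28.1 + 13.3/2.43 + 1.84/9.56 = 28.41 d.
K_eq = L / Σ(b_i/K_i) = 33.34 / 28.41 = 1.173 m/day.
Q = K_eq · A · (Δh/L) = 1.173 × 1970 × (15.4/33.34) = 1068 m³/day.

1070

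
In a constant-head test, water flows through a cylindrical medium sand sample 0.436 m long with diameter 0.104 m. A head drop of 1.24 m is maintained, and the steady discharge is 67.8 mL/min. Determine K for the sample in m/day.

Cross-sectional area A = π·(d/2)² = π × (0.104/2)² = 0.008495 m².
Convert discharge: 67.8 mL/min = 1.130e-06 m³/s.
Darcy's law rearranged: K = Q·L / (A·Δh) = 1.130e-06 × 0.436 / (0.008495 × 1.24) = 4.677e-05 m/s = 4.041 m/day.

4.04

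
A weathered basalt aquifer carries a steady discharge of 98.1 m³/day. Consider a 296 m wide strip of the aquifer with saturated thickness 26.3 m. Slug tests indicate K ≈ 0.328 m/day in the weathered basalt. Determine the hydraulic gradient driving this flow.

0.0384

Cross-sectional area A = 296 × 26.3 = 7785 m².
From Q = K·A·i, i = Q / (K·A) = 98.1 / (0.3280 × 7785) = 0.03842.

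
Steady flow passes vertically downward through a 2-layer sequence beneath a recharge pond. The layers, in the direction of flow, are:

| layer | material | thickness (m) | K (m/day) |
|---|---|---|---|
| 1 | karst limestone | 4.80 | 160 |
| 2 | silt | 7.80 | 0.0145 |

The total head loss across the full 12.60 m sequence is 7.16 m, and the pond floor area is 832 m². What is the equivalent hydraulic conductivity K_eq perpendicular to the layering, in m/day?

0.0234

Flow is perpendicular to layering, so the layers act in series and the equivalent K is the thickness-weighted harmonic mean.
Total thickness L = 4.80 + 7.80 = 12.60 m.
Σ(b_i/K_i) = 4.80/160 + 7.80/0.0145 = 538.0 d.
K_eq = L / Σ(b_i/K_i) = 12.60 / 538.0 = 0.02342 m/day.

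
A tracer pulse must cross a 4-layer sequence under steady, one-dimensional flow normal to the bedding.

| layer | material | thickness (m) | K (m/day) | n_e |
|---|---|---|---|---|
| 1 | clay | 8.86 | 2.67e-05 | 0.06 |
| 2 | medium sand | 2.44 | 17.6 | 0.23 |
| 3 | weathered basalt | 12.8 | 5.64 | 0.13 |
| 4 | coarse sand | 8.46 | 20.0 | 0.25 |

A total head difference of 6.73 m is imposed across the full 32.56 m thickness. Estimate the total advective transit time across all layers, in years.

With flow normal to the layers, continuity requires the same specific discharge q through every layer.
Σ(b_i/K_i) = 8.86/2.67e-05 + 2.44/17.6 + 12.8/5.64 + 8.46/20.0 = 3.318e+05 d.
q = Δh / Σ(b_i/K_i) = 6.73 / 3.318e+05 = 2.028e-05 m/day.
In each layer the seepage velocity is v_i = q/n_i, so the layer transit time is t_i = b_i·n_i / q:
  layer 1 (clay): t_1 = 8.86 × 0.06 / 2.028e-05 = 26212 d
  layer 2 (medium sand): t_2 = 2.44 × 0.23 / 2.028e-05 = 27671 d
  layer 3 (weathered basalt): t_3 = 12.8 × 0.13 / 2.028e-05 = 82047 d
  layer 4 (coarse sand): t_4 = 8.46 × 0.25 / 2.028e-05 = 1.043e+05 d
Total t = Σ t_i = 2.402e+05 days = 657.7 years.

658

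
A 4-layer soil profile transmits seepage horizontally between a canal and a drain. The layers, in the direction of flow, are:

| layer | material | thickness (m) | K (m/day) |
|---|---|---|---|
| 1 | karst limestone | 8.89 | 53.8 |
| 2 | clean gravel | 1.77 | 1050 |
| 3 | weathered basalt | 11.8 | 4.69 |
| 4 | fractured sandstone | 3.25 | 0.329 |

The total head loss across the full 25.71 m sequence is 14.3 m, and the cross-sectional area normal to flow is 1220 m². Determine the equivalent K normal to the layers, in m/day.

2.05

Flow is perpendicular to layering, so the layers act in series and the equivalent K is the thickness-weighted harmonic mean.
Total thickness L = 8.89 + 1.77 + 11.8 + 3.25 = 25.71 m.
Σ(b_i/K_i) = 8.89/53.8 + 1.77/1050 + 11.8/4.69 + 3.25/0.329 = 12.56 d.
K_eq = L / Σ(b_i/K_i) = 25.71 / 12.56 = 2.047 m/day.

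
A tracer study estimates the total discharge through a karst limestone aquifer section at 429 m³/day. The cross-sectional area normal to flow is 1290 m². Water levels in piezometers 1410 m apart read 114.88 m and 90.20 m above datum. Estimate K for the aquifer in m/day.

19.0

Hydraulic gradient i = (114.88 − 90.20) / 1410 = 24.68 / 1410 = 0.01750.
From Q = K·A·i, K = Q / (A·i) = 429 / (1290 × 0.01750) = 19.00 m/day.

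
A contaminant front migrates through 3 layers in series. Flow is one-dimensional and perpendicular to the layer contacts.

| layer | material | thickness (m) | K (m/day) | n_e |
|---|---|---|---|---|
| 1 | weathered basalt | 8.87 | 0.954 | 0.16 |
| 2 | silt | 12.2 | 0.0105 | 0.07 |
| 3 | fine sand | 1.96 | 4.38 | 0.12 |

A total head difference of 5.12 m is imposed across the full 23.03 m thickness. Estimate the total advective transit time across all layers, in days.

With flow normal to the layers, continuity requires the same specific discharge q through every layer.
Σ(b_i/K_i) = 8.87/0.954 + 12.2/0.0105 + 1.96/4.38 = 1172 d.
q = Δh / Σ(b_i/K_i) = 5.12 / 1172 = 0.004370 m/day.
In each layer the seepage velocity is v_i = q/n_i, so the layer transit time is t_i = b_i·n_i / q:
  layer 1 (weathered basalt): t_1 = 8.87 × 0.16 / 0.004370 = 324.8 d
  layer 2 (silt): t_2 = 12.2 × 0.07 / 0.004370 = 195.4 d
  layer 3 (fine sand): t_3 = 1.96 × 0.12 / 0.004370 = 53.82 d
Total t = Σ t_i = 574.0 days.

574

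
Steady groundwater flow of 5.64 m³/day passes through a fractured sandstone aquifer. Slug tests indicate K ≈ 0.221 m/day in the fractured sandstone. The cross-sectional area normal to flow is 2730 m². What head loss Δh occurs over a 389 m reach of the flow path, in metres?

3.64

From Q = K·A·i, i = Q / (K·A) = 5.64 / (0.2210 × 2730) = 0.009348.
Head loss Δh = i · L = 0.009348 × 389 = 3.636 m.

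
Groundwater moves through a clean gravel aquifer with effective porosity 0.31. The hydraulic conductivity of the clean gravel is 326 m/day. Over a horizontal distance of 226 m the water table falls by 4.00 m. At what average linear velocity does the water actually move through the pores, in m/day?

18.6

Hydraulic gradient i = Δh / L = 4.00 / 226 = 0.01770.
Darcy flux q = K · i = 326.0 × 0.01770 = 5.770 m/day.
Seepage velocity v = q / n_e = 5.770 / 0.31 = 18.61 m/day.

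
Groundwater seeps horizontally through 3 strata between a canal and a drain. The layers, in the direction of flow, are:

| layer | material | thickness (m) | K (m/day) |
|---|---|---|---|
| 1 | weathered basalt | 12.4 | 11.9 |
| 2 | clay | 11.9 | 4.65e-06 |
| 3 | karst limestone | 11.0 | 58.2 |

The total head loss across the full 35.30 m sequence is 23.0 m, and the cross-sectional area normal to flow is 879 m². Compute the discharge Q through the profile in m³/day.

0.00790

Flow is perpendicular to layering, so the layers act in series and the equivalent K is the thickness-weighted harmonic mean.
Total thickness L = 12.4 + 11.9 + 11.0 = 35.30 m.
Σ(b_i/K_i) = 12.4/11.9 + 11.9/4.65e-06 + 11.0/58.2 = 2.559e+06 d.
K_eq = L / Σ(b_i/K_i) = 35.30 / 2.559e+06 = 1.379e-05 m/day.
Q = K_eq · A · (Δh/L) = 1.379e-05 × 879 × (23.0/35.30) = 0.007900 m³/day.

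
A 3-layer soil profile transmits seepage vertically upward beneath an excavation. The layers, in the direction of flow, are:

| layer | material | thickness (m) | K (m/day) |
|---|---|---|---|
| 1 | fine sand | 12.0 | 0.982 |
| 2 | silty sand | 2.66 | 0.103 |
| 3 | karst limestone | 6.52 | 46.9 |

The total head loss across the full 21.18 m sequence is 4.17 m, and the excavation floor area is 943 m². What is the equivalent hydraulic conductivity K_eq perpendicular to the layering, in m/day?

Flow is perpendicular to layering, so the layers act in series and the equivalent K is the thickness-weighted harmonic mean.
Total thickness L = 12.0 + 2.66 + 6.52 = 21.18 m.
Σ(b_i/K_i) = 12.0/0.982 + 2.66/0.103 + 6.52/46.9 = 38.18 d.
K_eq = L / Σ(b_i/K_i) = 21.18 / 38.18 = 0.5547 m/day.

0.555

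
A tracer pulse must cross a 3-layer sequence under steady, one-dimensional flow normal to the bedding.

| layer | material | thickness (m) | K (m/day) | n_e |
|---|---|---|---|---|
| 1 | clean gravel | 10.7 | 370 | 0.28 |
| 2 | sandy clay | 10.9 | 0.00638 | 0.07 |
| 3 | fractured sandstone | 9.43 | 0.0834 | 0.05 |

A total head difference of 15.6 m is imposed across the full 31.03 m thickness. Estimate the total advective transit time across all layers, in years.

1.35

With flow normal to the layers, continuity requires the same specific discharge q through every layer.
Σ(b_i/K_i) = 10.7/370 + 10.9/0.00638 + 9.43/0.0834 = 1822 d.
q = Δh / Σ(b_i/K_i) = 15.6 / 1822 = 0.008564 m/day.
In each layer the seepage velocity is v_i = q/n_i, so the layer transit time is t_i = b_i·n_i / q:
  layer 1 (clean gravel): t_1 = 10.7 × 0.28 / 0.008564 = 349.8 d
  layer 2 (sandy clay): t_2 = 10.9 × 0.07 / 0.008564 = 89.09 d
  layer 3 (fractured sandstone): t_3 = 9.43 × 0.05 / 0.008564 = 55.06 d
Total t = Σ t_i = 494.0 days = 1.352 years.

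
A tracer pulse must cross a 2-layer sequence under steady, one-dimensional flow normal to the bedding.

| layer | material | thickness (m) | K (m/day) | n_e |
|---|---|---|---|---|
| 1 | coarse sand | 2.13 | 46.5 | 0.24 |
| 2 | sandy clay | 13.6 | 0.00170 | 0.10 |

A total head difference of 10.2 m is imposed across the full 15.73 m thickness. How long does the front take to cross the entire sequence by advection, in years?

With flow normal to the layers, continuity requires the same specific discharge q through every layer.
Σ(b_i/K_i) = 2.13/46.5 + 13.6/0.00170 = 8000 d.
q = Δh / Σ(b_i/K_i) = 10.2 / 8000 = 0.001275 m/day.
In each layer the seepage velocity is v_i = q/n_i, so the layer transit time is t_i = b_i·n_i / q:
  layer 1 (coarse sand): t_1 = 2.13 × 0.24 / 0.001275 = 400.9 d
  layer 2 (sandy clay): t_2 = 13.6 × 0.10 / 0.001275 = 1067 d
Total t = Σ t_i = 1468 days = 4.018 years.

4.02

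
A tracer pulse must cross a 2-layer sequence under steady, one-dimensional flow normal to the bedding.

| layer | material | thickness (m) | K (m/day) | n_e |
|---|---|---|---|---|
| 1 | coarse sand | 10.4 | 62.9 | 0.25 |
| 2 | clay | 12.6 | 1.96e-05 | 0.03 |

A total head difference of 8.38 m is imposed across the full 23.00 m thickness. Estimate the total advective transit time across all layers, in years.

With flow normal to the layers, continuity requires the same specific discharge q through every layer.
Σ(b_i/K_i) = 10.4/62.9 + 12.6/1.96e-05 = 6.429e+05 d.
q = Δh / Σ(b_i/K_i) = 8.38 / 6.429e+05 = 1.304e-05 m/day.
In each layer the seepage velocity is v_i = q/n_i, so the layer transit time is t_i = b_i·n_i / q:
  layer 1 (coarse sand): t_1 = 10.4 × 0.25 / 1.304e-05 = 1.995e+05 d
  layer 2 (clay): t_2 = 12.6 × 0.03 / 1.304e-05 = 28998 d
Total t = Σ t_i = 2.285e+05 days = 625.5 years.

625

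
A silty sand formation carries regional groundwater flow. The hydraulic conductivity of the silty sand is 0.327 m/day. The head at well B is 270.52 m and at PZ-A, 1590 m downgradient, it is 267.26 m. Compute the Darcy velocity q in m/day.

0.000670

Hydraulic gradient i = (270.52 − 267.26) / 1590 = 3.26 / 1590 = 0.002050.
Specific discharge q = K · i = 0.3270 × 0.002050 = 0.0006705 m/day.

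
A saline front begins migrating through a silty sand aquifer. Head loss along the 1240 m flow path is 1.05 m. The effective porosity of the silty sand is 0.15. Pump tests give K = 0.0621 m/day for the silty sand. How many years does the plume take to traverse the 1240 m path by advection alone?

9680

Hydraulic gradient i = Δh / L = 1.05 / 1240 = 0.0008468.
Darcy flux q = K · i = 0.06210 × 0.0008468 = 5.258e-05 m/day.
Seepage velocity v = q / n_e = 5.258e-05 / 0.15 = 0.0003506 m/day.
Travel time t = L / v = 1240 / 0.0003506 = 3.537e+06 days = 9684 years.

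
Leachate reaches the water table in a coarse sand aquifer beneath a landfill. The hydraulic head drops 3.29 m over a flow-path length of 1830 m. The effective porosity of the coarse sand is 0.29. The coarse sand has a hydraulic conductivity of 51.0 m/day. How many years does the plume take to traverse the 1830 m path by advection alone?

Hydraulic gradient i = Δh / L = 3.29 / 1830 = 0.001798.
Darcy flux q = K · i = 51.00 × 0.001798 = 0.09169 m/day.
Seepage velocity v = q / n_e = 0.09169 / 0.29 = 0.3162 m/day.
Travel time t = L / v = 1830 / 0.3162 = 5788 days = 15.85 years.

15.8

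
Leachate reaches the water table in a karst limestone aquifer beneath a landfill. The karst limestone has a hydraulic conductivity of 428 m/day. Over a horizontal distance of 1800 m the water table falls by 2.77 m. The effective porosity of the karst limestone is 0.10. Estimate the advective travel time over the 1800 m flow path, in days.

Hydraulic gradient i = Δh / L = 2.77 / 1800 = 0.001539.
Darcy flux q = K · i = 428.0 × 0.001539 = 0.6586 m/day.
Seepage velocity v = q / n_e = 0.6586 / 0.10 = 6.586 m/day.
Travel time t = L / v = 1800 / 6.586 = 273.3 days.

273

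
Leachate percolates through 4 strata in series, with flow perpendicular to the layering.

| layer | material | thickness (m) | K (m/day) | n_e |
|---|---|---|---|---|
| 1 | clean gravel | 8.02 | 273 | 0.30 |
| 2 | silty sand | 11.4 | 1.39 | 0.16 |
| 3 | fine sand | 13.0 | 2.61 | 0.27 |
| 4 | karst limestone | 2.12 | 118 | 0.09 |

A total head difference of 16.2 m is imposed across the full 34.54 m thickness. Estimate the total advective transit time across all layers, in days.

6.48

With flow normal to the layers, continuity requires the same specific discharge q through every layer.
Σ(b_i/K_i) = 8.02/273 + 11.4/1.39 + 13.0/2.61 + 2.12/118 = 13.23 d.
q = Δh / Σ(b_i/K_i) = 16.2 / 13.23 = 1.225 m/day.
In each layer the seepage velocity is v_i = q/n_i, so the layer transit time is t_i = b_i·n_i / q:
  layer 1 (clean gravel): t_1 = 8.02 × 0.30 / 1.225 = 1.965 d
  layer 2 (silty sand): t_2 = 11.4 × 0.16 / 1.225 = 1.490 d
  layer 3 (fine sand): t_3 = 13.0 × 0.27 / 1.225 = 2.866 d
  layer 4 (karst limestone): t_4 = 2.12 × 0.09 / 1.225 = 0.1558 d
Total t = Σ t_i = 6.477 days.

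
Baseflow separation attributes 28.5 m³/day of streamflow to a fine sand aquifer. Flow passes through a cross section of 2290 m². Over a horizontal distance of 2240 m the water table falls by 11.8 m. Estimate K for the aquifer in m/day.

Hydraulic gradient i = Δh / L = 11.8 / 2240 = 0.005268.
From Q = K·A·i, K = Q / (A·i) = 28.5 / (2290 × 0.005268) = 2.363 m/day.

2.36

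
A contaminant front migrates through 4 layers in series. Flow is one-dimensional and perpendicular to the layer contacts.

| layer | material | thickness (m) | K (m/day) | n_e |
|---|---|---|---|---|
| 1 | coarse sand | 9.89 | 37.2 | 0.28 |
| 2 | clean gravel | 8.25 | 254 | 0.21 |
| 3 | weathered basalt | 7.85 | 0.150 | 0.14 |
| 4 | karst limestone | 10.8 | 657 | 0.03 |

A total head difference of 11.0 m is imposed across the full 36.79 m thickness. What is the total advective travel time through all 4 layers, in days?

28.4

With flow normal to the layers, continuity requires the same specific discharge q through every layer.
Σ(b_i/K_i) = 9.89/37.2 + 8.25/254 + 7.85/0.150 + 10.8/657 = 52.65 d.
q = Δh / Σ(b_i/K_i) = 11.0 / 52.65 = 0.2089 m/day.
In each layer the seepage velocity is v_i = q/n_i, so the layer transit time is t_i = b_i·n_i / q:
  layer 1 (coarse sand): t_1 = 9.89 × 0.28 / 0.2089 = 13.25 d
  layer 2 (clean gravel): t_2 = 8.25 × 0.21 / 0.2089 = 8.292 d
  layer 3 (weathered basalt): t_3 = 7.85 × 0.14 / 0.2089 = 5.260 d
  layer 4 (karst limestone): t_4 = 10.8 × 0.03 / 0.2089 = 1.551 d
Total t = Σ t_i = 28.36 days.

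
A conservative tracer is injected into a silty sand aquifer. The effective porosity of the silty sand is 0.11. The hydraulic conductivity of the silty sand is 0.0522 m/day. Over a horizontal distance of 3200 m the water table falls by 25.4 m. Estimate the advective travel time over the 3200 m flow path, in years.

2330

Hydraulic gradient i = Δh / L = 25.4 / 3200 = 0.007938.
Darcy flux q = K · i = 0.05220 × 0.007938 = 0.0004143 m/day.
Seepage velocity v = q / n_e = 0.0004143 / 0.11 = 0.003767 m/day.
Travel time t = L / v = 3200 / 0.003767 = 8.495e+05 days = 2326 years.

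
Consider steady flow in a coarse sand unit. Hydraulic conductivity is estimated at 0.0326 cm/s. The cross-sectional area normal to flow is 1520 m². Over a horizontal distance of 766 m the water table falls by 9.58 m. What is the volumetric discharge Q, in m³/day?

Convert K: 0.0326 cm/s × 864 = 28.17 m/day.
Hydraulic gradient i = Δh / L = 9.58 / 766 = 0.01251.
Darcy's law: Q = K · A · i = 28.17 × 1520 × 0.01251 = 535.4 m³/day.

535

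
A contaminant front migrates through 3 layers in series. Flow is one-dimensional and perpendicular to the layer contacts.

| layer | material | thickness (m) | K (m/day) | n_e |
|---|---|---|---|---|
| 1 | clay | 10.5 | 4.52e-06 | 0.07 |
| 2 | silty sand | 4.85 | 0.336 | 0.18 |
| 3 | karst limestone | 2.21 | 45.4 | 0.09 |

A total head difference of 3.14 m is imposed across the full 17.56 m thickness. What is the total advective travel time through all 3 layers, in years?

With flow normal to the layers, continuity requires the same specific discharge q through every layer.
Σ(b_i/K_i) = 10.5/4.52e-06 + 4.85/0.336 + 2.21/45.4 = 2.323e+06 d.
q = Δh / Σ(b_i/K_i) = 3.14 / 2.323e+06 = 1.352e-06 m/day.
In each layer the seepage velocity is v_i = q/n_i, so the layer transit time is t_i = b_i·n_i / q:
  layer 1 (clay): t_1 = 10.5 × 0.07 / 1.352e-06 = 5.438e+05 d
  layer 2 (silty sand): t_2 = 4.85 × 0.18 / 1.352e-06 = 6.459e+05 d
  layer 3 (karst limestone): t_3 = 2.21 × 0.09 / 1.352e-06 = 1.471e+05 d
Total t = Σ t_i = 1.337e+06 days = 3660 years.

3660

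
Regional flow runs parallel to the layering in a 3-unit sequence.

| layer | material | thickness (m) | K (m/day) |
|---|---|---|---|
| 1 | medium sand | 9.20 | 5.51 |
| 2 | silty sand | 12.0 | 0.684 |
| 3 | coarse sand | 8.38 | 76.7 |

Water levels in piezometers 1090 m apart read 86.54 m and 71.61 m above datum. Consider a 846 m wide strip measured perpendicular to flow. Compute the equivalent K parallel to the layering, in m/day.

Flow is parallel to layering, so each bed carries its own Darcy discharge and the transmissivities add.
Σ(K_i·b_i) = 5.51×9.20 + 0.684×12.0 + 76.7×8.38 = 701.6 m²/day.
Total thickness b = 29.58 m, so K_eq = Σ(K_i·b_i)/b = 23.72 m/day.

23.7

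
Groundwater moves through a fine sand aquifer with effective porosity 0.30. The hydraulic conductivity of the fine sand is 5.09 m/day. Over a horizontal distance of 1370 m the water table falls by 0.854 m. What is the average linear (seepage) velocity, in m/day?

0.0106

Hydraulic gradient i = Δh / L = 0.854 / 1370 = 0.0006234.
Darcy flux q = K · i = 5.090 × 0.0006234 = 0.003173 m/day.
Seepage velocity v = q / n_e = 0.003173 / 0.30 = 0.01058 m/day.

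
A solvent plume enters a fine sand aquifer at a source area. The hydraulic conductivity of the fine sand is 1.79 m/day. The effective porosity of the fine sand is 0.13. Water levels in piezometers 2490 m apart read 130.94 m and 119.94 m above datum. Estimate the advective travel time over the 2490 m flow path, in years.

Hydraulic gradient i = (130.94 − 119.94) / 2490 = 11 / 2490 = 0.004418.
Darcy flux q = K · i = 1.790 × 0.004418 = 0.007908 m/day.
Seepage velocity v = q / n_e = 0.007908 / 0.13 = 0.06083 m/day.
Travel time t = L / v = 2490 / 0.06083 = 40935 days = 112.1 years.

112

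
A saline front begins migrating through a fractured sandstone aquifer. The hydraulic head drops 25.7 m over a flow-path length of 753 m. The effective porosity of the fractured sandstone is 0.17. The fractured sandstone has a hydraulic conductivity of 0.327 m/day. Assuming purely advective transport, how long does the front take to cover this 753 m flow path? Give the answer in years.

Hydraulic gradient i = Δh / L = 25.7 / 753 = 0.03413.
Darcy flux q = K · i = 0.3270 × 0.03413 = 0.01116 m/day.
Seepage velocity v = q / n_e = 0.01116 / 0.17 = 0.06565 m/day.
Travel time t = L / v = 753 / 0.06565 = 11470 days = 31.40 years.

31.4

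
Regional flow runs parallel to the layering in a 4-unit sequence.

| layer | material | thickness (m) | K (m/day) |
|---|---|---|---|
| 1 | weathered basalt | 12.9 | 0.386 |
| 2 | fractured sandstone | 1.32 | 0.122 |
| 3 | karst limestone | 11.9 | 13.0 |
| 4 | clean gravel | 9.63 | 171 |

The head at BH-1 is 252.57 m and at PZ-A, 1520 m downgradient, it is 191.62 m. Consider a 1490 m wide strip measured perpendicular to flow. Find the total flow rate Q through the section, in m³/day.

Flow is parallel to layering, so each bed carries its own Darcy discharge and the transmissivities add.
Σ(K_i·b_i) = 0.386×12.9 + 0.122×1.32 + 13.0×11.9 + 171×9.63 = 1807 m²/day.
Hydraulic gradient i = (252.57 − 191.62) / 1520 = 60.95 / 1520 = 0.04010.
Q = Σ(K_i·b_i) · W · i = 1807 × 1490 × 0.04010 = 1.079e+05 m³/day.

108000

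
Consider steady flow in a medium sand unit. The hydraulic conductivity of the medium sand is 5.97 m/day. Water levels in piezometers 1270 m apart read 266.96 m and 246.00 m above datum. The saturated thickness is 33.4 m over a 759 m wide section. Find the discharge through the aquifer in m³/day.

2500

Cross-sectional area A = 759 × 33.4 = 25351 m².
Hydraulic gradient i = (266.96 − 246.00) / 1270 = 20.96 / 1270 = 0.01650.
Darcy's law: Q = K · A · i = 5.970 × 25351 × 0.01650 = 2498 m³/day.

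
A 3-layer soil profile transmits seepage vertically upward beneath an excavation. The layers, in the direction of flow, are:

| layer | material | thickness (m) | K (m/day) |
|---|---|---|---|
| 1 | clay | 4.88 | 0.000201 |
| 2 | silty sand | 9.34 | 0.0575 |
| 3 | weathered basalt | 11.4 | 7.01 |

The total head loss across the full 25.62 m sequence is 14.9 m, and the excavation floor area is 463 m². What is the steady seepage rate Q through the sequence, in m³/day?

0.282

Flow is perpendicular to layering, so the layers act in series and the equivalent K is the thickness-weighted harmonic mean.
Total thickness L = 4.88 + 9.34 + 11.4 = 25.62 m.
Σ(b_i/K_i) = 4.88/0.000201 + 9.34/0.0575 + 11.4/7.01 = 24443 d.
K_eq = L / Σ(b_i/K_i) = 25.62 / 24443 = 0.001048 m/day.
Q = K_eq · A · (Δh/L) = 0.001048 × 463 × (14.9/25.62) = 0.2822 m³/day.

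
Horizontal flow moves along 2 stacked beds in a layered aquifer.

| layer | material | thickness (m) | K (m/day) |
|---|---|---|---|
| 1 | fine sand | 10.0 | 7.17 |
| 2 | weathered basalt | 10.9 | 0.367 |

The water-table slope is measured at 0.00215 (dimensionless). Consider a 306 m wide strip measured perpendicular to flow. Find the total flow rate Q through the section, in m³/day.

Flow is parallel to layering, so each bed carries its own Darcy discharge and the transmissivities add.
Σ(K_i·b_i) = 7.17×10.0 + 0.367×10.9 = 75.70 m²/day.
Hydraulic gradient i = 0.00215.
Q = Σ(K_i·b_i) · W · i = 75.70 × 306 × 0.002150 = 49.80 m³/day.

49.8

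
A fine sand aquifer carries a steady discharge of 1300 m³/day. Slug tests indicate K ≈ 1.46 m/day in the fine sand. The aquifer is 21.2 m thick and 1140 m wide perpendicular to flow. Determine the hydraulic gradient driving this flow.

0.0368

Cross-sectional area A = 1140 × 21.2 = 24168 m².
From Q = K·A·i, i = Q / (K·A) = 1300 / (1.460 × 24168) = 0.03684.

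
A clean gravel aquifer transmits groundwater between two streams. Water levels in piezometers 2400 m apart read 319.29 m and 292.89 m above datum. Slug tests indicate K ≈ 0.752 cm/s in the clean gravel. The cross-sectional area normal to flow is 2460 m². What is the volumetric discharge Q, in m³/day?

Convert K: 0.752 cm/s × 864 = 649.7 m/day.
Hydraulic gradient i = (319.29 − 292.89) / 2400 = 26.4 / 2400 = 0.01100.
Darcy's law: Q = K · A · i = 649.7 × 2460 × 0.01100 = 17582 m³/day.

17600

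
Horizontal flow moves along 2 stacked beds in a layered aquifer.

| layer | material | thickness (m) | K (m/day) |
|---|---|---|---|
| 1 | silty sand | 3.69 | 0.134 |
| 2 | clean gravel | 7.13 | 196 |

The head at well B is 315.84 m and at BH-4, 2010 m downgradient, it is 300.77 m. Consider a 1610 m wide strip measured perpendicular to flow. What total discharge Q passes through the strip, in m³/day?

16900

Flow is parallel to layering, so each bed carries its own Darcy discharge and the transmissivities add.
Σ(K_i·b_i) = 0.134×3.69 + 196×7.13 = 1398 m²/day.
Hydraulic gradient i = (315.84 − 300.77) / 2010 = 15.07 / 2010 = 0.007498.
Q = Σ(K_i·b_i) · W · i = 1398 × 1610 × 0.007498 = 16875 m³/day.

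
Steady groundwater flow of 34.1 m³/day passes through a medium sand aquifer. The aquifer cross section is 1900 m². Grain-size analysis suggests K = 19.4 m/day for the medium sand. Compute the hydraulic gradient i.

0.000925

From Q = K·A·i, i = Q / (K·A) = 34.1 / (19.40 × 1900) = 0.0009251.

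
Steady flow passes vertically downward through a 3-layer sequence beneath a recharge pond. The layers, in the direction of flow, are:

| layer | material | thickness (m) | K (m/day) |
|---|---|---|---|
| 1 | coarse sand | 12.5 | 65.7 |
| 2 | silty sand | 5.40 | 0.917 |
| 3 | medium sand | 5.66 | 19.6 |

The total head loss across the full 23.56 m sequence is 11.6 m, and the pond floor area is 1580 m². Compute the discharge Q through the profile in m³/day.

2880

Flow is perpendicular to layering, so the layers act in series and the equivalent K is the thickness-weighted harmonic mean.
Total thickness L = 12.5 + 5.40 + 5.66 = 23.56 m.
Σ(b_i/K_i) = 12.5/65.7 + 5.40/0.917 + 5.66/19.6 = 6.368 d.
K_eq = L / Σ(b_i/K_i) = 23.56 / 6.368 = 3.700 m/day.
Q = K_eq · A · (Δh/L) = 3.700 × 1580 × (11.6/23.56) = 2878 m³/day.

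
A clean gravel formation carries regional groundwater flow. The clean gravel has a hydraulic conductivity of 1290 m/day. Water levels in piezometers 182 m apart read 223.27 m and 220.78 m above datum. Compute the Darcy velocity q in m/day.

17.6

Hydraulic gradient i = (223.27 − 220.78) / 182 = 2.49 / 182 = 0.01368.
Specific discharge q = K · i = 1290 × 0.01368 = 17.65 m/day.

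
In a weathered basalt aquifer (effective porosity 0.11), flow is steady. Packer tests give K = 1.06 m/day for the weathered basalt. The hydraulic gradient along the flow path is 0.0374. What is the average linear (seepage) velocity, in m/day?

0.360

Hydraulic gradient i = 0.0374.
Darcy flux q = K · i = 1.060 × 0.03740 = 0.03964 m/day.
Seepage velocity v = q / n_e = 0.03964 / 0.11 = 0.3604 m/day.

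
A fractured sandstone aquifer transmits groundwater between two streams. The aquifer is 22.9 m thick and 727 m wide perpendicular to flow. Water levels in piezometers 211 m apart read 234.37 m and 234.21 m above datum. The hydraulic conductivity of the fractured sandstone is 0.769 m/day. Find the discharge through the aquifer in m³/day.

Cross-sectional area A = 727 × 22.9 = 16648 m².
Hydraulic gradient i = (234.37 − 234.21) / 211 = 0.16 / 211 = 0.0007583.
Darcy's law: Q = K · A · i = 0.7690 × 16648 × 0.0007583 = 9.708 m³/day.

9.71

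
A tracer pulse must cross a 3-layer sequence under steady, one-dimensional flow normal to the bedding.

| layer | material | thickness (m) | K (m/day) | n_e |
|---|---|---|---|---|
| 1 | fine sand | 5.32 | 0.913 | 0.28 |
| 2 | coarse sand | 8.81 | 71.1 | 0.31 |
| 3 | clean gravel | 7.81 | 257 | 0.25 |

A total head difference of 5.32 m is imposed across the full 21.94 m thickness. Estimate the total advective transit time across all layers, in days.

6.94

With flow normal to the layers, continuity requires the same specific discharge q through every layer.
Σ(b_i/K_i) = 5.32/0.913 + 8.81/71.1 + 7.81/257 = 5.981 d.
q = Δh / Σ(b_i/K_i) = 5.32 / 5.981 = 0.8894 m/day.
In each layer the seepage velocity is v_i = q/n_i, so the layer transit time is t_i = b_i·n_i / q:
  layer 1 (fine sand): t_1 = 5.32 × 0.28 / 0.8894 = 1.675 d
  layer 2 (coarse sand): t_2 = 8.81 × 0.31 / 0.8894 = 3.071 d
  layer 3 (clean gravel): t_3 = 7.81 × 0.25 / 0.8894 = 2.195 d
Total t = Σ t_i = 6.940 days.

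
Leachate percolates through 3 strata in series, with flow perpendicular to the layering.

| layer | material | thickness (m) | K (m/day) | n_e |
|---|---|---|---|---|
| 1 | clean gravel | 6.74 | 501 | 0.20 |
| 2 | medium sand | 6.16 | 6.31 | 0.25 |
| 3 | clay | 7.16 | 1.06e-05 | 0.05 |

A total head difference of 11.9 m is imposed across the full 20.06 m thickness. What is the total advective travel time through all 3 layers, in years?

504

With flow normal to the layers, continuity requires the same specific discharge q through every layer.
Σ(b_i/K_i) = 6.74/501 + 6.16/6.31 + 7.16/1.06e-05 = 6.755e+05 d.
q = Δh / Σ(b_i/K_i) = 11.9 / 6.755e+05 = 1.762e-05 m/day.
In each layer the seepage velocity is v_i = q/n_i, so the layer transit time is t_i = b_i·n_i / q:
  layer 1 (clean gravel): t_1 = 6.74 × 0.20 / 1.762e-05 = 76516 d
  layer 2 (medium sand): t_2 = 6.16 × 0.25 / 1.762e-05 = 87414 d
  layer 3 (clay): t_3 = 7.16 × 0.05 / 1.762e-05 = 20321 d
Total t = Σ t_i = 1.843e+05 days = 504.5 years.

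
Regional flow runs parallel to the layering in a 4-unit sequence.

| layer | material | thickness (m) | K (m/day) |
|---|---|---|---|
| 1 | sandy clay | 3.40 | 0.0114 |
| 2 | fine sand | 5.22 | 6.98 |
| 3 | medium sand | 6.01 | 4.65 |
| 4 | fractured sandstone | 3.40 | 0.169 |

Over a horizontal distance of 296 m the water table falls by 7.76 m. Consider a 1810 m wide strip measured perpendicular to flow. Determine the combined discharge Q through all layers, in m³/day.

Flow is parallel to layering, so each bed carries its own Darcy discharge and the transmissivities add.
Σ(K_i·b_i) = 0.0114×3.40 + 6.98×5.22 + 4.65×6.01 + 0.169×3.40 = 65.00 m²/day.
Hydraulic gradient i = Δh / L = 7.76 / 296 = 0.02622.
Q = Σ(K_i·b_i) · W · i = 65.00 × 1810 × 0.02622 = 3084 m³/day.

3080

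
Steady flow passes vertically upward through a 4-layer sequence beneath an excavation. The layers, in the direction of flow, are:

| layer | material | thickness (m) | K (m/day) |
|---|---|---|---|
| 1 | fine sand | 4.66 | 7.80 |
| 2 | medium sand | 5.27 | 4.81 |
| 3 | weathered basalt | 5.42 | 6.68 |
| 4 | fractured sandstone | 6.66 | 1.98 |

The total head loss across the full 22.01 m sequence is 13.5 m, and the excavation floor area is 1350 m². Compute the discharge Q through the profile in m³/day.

Flow is perpendicular to layering, so the layers act in series and the equivalent K is the thickness-weighted harmonic mean.
Total thickness L = 4.66 + 5.27 + 5.42 + 6.66 = 22.01 m.
Σ(b_i/K_i) = 4.66/7.80 + 5.27/4.81 + 5.42/6.68 + 6.66/1.98 = 5.868 d.
K_eq = L / Σ(b_i/K_i) = 22.01 / 5.868 = 3.751 m/day.
Q = K_eq · A · (Δh/L) = 3.751 × 1350 × (13.5/22.01) = 3106 m³/day.

3110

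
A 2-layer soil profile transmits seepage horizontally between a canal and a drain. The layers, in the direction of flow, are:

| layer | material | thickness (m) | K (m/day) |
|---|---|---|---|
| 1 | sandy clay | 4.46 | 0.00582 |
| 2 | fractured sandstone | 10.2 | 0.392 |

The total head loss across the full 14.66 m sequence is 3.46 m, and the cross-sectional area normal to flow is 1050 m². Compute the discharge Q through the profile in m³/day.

Flow is perpendicular to layering, so the layers act in series and the equivalent K is the thickness-weighted harmonic mean.
Total thickness L = 4.46 + 10.2 = 14.66 m.
Σ(b_i/K_i) = 4.46/0.00582 + 10.2/0.392 = 792.3 d.
K_eq = L / Σ(b_i/K_i) = 14.66 / 792.3 = 0.01850 m/day.
Q = K_eq · A · (Δh/L) = 0.01850 × 1050 × (3.46/14.66) = 4.585 m³/day.

4.59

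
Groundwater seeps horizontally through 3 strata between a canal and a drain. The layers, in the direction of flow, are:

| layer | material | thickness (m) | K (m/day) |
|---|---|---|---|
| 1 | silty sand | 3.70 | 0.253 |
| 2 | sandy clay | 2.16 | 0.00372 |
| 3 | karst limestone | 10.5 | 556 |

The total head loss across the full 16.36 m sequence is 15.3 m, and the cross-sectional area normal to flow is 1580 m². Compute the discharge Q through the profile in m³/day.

40.6

Flow is perpendicular to layering, so the layers act in series and the equivalent K is the thickness-weighted harmonic mean.
Total thickness L = 3.70 + 2.16 + 10.5 = 16.36 m.
Σ(b_i/K_i) = 3.70/0.253 + 2.16/0.00372 + 10.5/556 = 595.3 d.
K_eq = L / Σ(b_i/K_i) = 16.36 / 595.3 = 0.02748 m/day.
Q = K_eq · A · (Δh/L) = 0.02748 × 1580 × (15.3/16.36) = 40.61 m³/day.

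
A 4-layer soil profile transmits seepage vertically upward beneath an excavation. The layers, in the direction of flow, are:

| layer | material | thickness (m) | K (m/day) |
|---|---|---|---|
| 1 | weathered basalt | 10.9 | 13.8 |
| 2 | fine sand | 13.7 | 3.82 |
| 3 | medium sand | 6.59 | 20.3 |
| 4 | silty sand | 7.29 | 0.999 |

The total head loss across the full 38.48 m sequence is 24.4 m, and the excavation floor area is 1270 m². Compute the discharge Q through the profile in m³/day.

Flow is perpendicular to layering, so the layers act in series and the equivalent K is the thickness-weighted harmonic mean.
Total thickness L = 10.9 + 13.7 + 6.59 + 7.29 = 38.48 m.
Σ(b_i/K_i) = 10.9/13.8 + 13.7/3.82 + 6.59/20.3 + 7.29/0.999 = 12.00 d.
K_eq = L / Σ(b_i/K_i) = 38.48 / 12.00 = 3.207 m/day.
Q = K_eq · A · (Δh/L) = 3.207 × 1270 × (24.4/38.48) = 2583 m³/day.

2580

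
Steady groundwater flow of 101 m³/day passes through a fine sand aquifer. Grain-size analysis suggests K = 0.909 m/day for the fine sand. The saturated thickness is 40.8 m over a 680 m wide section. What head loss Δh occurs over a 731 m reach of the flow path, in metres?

2.93

Cross-sectional area A = 680 × 40.8 = 27744 m².
From Q = K·A·i, i = Q / (K·A) = 101 / (0.9090 × 27744) = 0.004005.
Head loss Δh = i · L = 0.004005 × 731 = 2.928 m.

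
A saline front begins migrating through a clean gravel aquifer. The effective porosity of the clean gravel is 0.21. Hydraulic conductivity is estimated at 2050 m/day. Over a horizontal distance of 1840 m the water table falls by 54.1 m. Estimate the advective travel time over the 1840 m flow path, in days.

Hydraulic gradient i = Δh / L = 54.1 / 1840 = 0.02940.
Darcy flux q = K · i = 2050 × 0.02940 = 60.27 m/day.
Seepage velocity v = q / n_e = 60.27 / 0.21 = 287.0 m/day.
Travel time t = L / v = 1840 / 287.0 = 6.411 days.

6.41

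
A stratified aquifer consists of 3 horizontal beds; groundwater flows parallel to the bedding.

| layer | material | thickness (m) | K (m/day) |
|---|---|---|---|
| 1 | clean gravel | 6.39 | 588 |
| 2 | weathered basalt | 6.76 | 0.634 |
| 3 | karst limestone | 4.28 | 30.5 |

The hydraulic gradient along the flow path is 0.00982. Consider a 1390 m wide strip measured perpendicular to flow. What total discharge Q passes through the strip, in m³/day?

Flow is parallel to layering, so each bed carries its own Darcy discharge and the transmissivities add.
Σ(K_i·b_i) = 588×6.39 + 0.634×6.76 + 30.5×4.28 = 3892 m²/day.
Hydraulic gradient i = 0.00982.
Q = Σ(K_i·b_i) · W · i = 3892 × 1390 × 0.009820 = 53127 m³/day.

53100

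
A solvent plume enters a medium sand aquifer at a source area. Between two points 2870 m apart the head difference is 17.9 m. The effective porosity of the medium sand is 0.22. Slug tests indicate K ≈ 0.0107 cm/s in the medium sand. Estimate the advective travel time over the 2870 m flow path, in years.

30.0

Convert K: 0.0107 cm/s × 864 = 9.245 m/day.
Hydraulic gradient i = Δh / L = 17.9 / 2870 = 0.006237.
Darcy flux q = K · i = 9.245 × 0.006237 = 0.05766 m/day.
Seepage velocity v = q / n_e = 0.05766 / 0.22 = 0.2621 m/day.
Travel time t = L / v = 2870 / 0.2621 = 10951 days = 29.98 years.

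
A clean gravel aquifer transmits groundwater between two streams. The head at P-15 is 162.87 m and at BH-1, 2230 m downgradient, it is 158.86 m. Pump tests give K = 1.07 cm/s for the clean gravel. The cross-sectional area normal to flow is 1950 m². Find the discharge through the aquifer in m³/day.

3240

Convert K: 1.07 cm/s × 864 = 924.5 m/day.
Hydraulic gradient i = (162.87 − 158.86) / 2230 = 4.01 / 2230 = 0.001798.
Darcy's law: Q = K · A · i = 924.5 × 1950 × 0.001798 = 3242 m³/day.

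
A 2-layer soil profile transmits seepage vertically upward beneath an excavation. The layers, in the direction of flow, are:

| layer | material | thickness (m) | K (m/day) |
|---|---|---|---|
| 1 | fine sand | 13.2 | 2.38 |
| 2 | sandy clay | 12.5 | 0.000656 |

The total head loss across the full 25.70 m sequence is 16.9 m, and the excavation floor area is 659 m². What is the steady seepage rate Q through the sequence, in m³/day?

0.584

Flow is perpendicular to layering, so the layers act in series and the equivalent K is the thickness-weighted harmonic mean.
Total thickness L = 13.2 + 12.5 = 25.70 m.
Σ(b_i/K_i) = 13.2/2.38 + 12.5/0.000656 = 19060 d.
K_eq = L / Σ(b_i/K_i) = 25.70 / 19060 = 0.001348 m/day.
Q = K_eq · A · (Δh/L) = 0.001348 × 659 × (16.9/25.70) = 0.5843 m³/day.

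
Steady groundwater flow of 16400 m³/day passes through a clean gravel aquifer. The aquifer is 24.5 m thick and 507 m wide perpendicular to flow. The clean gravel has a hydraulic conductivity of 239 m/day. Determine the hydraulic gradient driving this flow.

Cross-sectional area A = 507 × 24.5 = 12422 m².
From Q = K·A·i, i = Q / (K·A) = 16400 / (239.0 × 12422) = 0.005524.

0.00552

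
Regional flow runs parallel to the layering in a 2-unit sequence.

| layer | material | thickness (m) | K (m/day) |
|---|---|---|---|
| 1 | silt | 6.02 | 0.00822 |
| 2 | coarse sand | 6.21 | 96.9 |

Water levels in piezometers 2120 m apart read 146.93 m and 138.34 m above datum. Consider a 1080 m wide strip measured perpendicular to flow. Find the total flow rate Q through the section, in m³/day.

Flow is parallel to layering, so each bed carries its own Darcy discharge and the transmissivities add.
Σ(K_i·b_i) = 0.00822×6.02 + 96.9×6.21 = 601.8 m²/day.
Hydraulic gradient i = (146.93 − 138.34) / 2120 = 8.59 / 2120 = 0.004052.
Q = Σ(K_i·b_i) · W · i = 601.8 × 1080 × 0.004052 = 2633 m³/day.

2630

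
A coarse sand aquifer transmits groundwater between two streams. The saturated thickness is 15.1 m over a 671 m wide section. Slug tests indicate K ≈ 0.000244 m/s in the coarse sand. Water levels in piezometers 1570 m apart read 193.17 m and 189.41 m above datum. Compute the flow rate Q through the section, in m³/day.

512

Convert K: 0.000244 m/s × 86400 = 21.08 m/day.
Cross-sectional area A = 671 × 15.1 = 10132 m².
Hydraulic gradient i = (193.17 − 189.41) / 1570 = 3.76 / 1570 = 0.002395.
Darcy's law: Q = K · A · i = 21.08 × 10132 × 0.002395 = 511.6 m³/day.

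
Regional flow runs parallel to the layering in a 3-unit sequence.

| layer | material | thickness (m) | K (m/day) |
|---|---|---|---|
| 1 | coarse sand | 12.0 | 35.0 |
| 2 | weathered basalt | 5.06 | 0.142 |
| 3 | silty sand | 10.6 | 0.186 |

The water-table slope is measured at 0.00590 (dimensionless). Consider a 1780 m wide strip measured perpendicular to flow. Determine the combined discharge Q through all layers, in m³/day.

4440

Flow is parallel to layering, so each bed carries its own Darcy discharge and the transmissivities add.
Σ(K_i·b_i) = 35.0×12.0 + 0.142×5.06 + 0.186×10.6 = 422.7 m²/day.
Hydraulic gradient i = 0.00590.
Q = Σ(K_i·b_i) · W · i = 422.7 × 1780 × 0.005900 = 4439 m³/day.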